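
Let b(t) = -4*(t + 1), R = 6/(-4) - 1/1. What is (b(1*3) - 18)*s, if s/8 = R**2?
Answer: -1700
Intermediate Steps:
R = -5/2 (R = 6*(-1/4) - 1*1 = -3/2 - 1 = -5/2 ≈ -2.5000)
b(t) = -4 - 4*t (b(t) = -4*(1 + t) = -4 - 4*t)
s = 50 (s = 8*(-5/2)**2 = 8*(25/4) = 50)
(b(1*3) - 18)*s = ((-4 - 4*3) - 18)*50 = ((-4 - 12) - 18)*50 = (-16 - 18)*50 = -34*50 = -1700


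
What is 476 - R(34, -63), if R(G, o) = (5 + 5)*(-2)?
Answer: 496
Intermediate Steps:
R(G, o) = -20 (R(G, o) = 10*(-2) = -20)
476 - R(34, -63) = 476 - 1*(-20) = 476 + 20 = 496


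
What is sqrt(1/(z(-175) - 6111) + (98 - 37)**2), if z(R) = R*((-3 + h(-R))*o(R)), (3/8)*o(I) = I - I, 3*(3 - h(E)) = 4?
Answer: sqrt(15439801370)/2037 ≈ 61.000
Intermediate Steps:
h(E) = 5/3 (h(E) = 3 - 1/3*4 = 3 - 4/3 = 5/3)
o(I) = 0 (o(I) = 8*(I - I)/3 = (8/3)*0 = 0)
z(R) = 0 (z(R) = R*((-3 + 5/3)*0) = R*(-4/3*0) = R*0 = 0)
sqrt(1/(z(-175) - 6111) + (98 - 37)**2) = sqrt(1/(0 - 6111) + (98 - 37)**2) = sqrt(1/(-6111) + 61**2) = sqrt(-1/6111 + 3721) = sqrt(22739030/6111) = sqrt(15439801370)/2037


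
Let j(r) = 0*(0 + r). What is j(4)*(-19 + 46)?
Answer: 0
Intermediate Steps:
j(r) = 0 (j(r) = 0*r = 0)
j(4)*(-19 + 46) = 0*(-19 + 46) = 0*27 = 0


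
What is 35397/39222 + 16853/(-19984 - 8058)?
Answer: 9210953/30551759 ≈ 0.30149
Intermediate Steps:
35397/39222 + 16853/(-19984 - 8058) = 35397*(1/39222) + 16853/(-28042) = 3933/4358 + 16853*(-1/28042) = 3933/4358 - 16853/28042 = 9210953/30551759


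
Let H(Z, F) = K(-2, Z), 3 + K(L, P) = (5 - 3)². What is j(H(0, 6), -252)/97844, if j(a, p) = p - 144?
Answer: -99/24461 ≈ -0.0040473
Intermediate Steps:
K(L, P) = 1 (K(L, P) = -3 + (5 - 3)² = -3 + 2² = -3 + 4 = 1)
H(Z, F) = 1
j(a, p) = -144 + p
j(H(0, 6), -252)/97844 = (-144 - 252)/97844 = -396*1/97844 = -99/24461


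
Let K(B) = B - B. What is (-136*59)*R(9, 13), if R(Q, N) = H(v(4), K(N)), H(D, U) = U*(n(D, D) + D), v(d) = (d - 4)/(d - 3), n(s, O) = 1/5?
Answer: 0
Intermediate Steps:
n(s, O) = ⅕
v(d) = (-4 + d)/(-3 + d)
K(B) = 0
H(D, U) = U*(⅕ + D)
R(Q, N) = 0 (R(Q, N) = 0*(⅕ + (-4 + 4)/(-3 + 4)) = 0*(⅕ + 0/1) = 0*(⅕ + 1*0) = 0*(⅕ + 0) = 0*(⅕) = 0)
(-136*59)*R(9, 13) = -136*59*0 = -8024*0 = 0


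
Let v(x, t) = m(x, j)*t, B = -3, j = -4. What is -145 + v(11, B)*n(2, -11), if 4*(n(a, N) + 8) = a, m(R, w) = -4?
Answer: -235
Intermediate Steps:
n(a, N) = -8 + a/4
v(x, t) = -4*t
-145 + v(11, B)*n(2, -11) = -145 + (-4*(-3))*(-8 + (¼)*2) = -145 + 12*(-8 + ½) = -145 + 12*(-15/2) = -145 - 90 = -235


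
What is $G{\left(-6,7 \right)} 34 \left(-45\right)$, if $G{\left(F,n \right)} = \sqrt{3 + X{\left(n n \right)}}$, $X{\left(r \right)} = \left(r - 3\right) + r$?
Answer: $- 10710 \sqrt{2} \approx -15146.0$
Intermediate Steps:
$X{\left(r \right)} = -3 + 2 r$ ($X{\left(r \right)} = \left(-3 + r\right) + r = -3 + 2 r$)
$G{\left(F,n \right)} = \sqrt{2} \sqrt{n^{2}}$ ($G{\left(F,n \right)} = \sqrt{3 + \left(-3 + 2 n n\right)} = \sqrt{3 + \left(-3 + 2 n^{2}\right)} = \sqrt{2 n^{2}} = \sqrt{2} \sqrt{n^{2}}$)
$G{\left(-6,7 \right)} 34 \left(-45\right) = \sqrt{2} \sqrt{7^{2}} \cdot 34 \left(-45\right) = \sqrt{2} \sqrt{49} \cdot 34 \left(-45\right) = \sqrt{2} \cdot 7 \cdot 34 \left(-45\right) = 7 \sqrt{2} \cdot 34 \left(-45\right) = 238 \sqrt{2} \left(-45\right) = - 10710 \sqrt{2}$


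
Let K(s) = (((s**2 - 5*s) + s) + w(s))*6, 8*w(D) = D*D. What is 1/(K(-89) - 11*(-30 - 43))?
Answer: 4/225623 ≈ 1.7729e-5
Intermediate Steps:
w(D) = D**2/8 (w(D) = (D*D)/8 = D**2/8)
K(s) = -24*s + 27*s**2/4 (K(s) = (((s**2 - 5*s) + s) + s**2/8)*6 = ((s**2 - 4*s) + s**2/8)*6 = (-4*s + 9*s**2/8)*6 = -24*s + 27*s**2/4)
1/(K(-89) - 11*(-30 - 43)) = 1/((3/4)*(-89)*(-32 + 9*(-89)) - 11*(-30 - 43)) = 1/((3/4)*(-89)*(-32 - 801) - 11*(-73)) = 1/((3/4)*(-89)*(-833) + 803) = 1/(222411/4 + 803) = 1/(225623/4) = 4/225623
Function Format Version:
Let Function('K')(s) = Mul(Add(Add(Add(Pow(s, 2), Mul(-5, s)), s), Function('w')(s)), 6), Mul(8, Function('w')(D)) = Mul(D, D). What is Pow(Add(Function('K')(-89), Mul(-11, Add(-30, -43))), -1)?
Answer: Rational(4, 225623) ≈ 1.7729e-5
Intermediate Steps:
Function('w')(D) = Mul(Rational(1, 8), Pow(D, 2)) (Function('w')(D) = Mul(Rational(1, 8), Mul(D, D)) = Mul(Rational(1, 8), Pow(D, 2)))
Function('K')(s) = Add(Mul(-24, s), Mul(Rational(27, 4), Pow(s, 2))) (Function('K')(s) = Mul(Add(Add(Add(Pow(s, 2), Mul(-5, s)), s), Mul(Rational(1, 8), Pow(s, 2))), 6) = Mul(Add(Add(Pow(s, 2), Mul(-4, s)), Mul(Rational(1, 8), Pow(s, 2))), 6) = Mul(Add(Mul(-4, s), Mul(Rational(9, 8), Pow(s, 2))), 6) = Add(Mul(-24, s), Mul(Rational(27, 4), Pow(s, 2))))
Pow(Add(Function('K')(-89), Mul(-11, Add(-30, -43))), -1) = Pow(Add(Mul(Rational(3, 4), -89, Add(-32, Mul(9, -89))), Mul(-11, Add(-30, -43))), -1) = Pow(Add(Mul(Rational(3, 4), -89, Add(-32, -801)), Mul(-11, -73)), -1) = Pow(Add(Mul(Rational(3, 4), -89, -833), 803), -1) = Pow(Add(Rational(222411, 4), 803), -1) = Pow(Rational(225623, 4), -1) = Rational(4, 225623)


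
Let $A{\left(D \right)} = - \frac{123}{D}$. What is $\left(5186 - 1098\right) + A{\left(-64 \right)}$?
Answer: $\frac{261755}{64} \approx 4089.9$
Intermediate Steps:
$\left(5186 - 1098\right) + A{\left(-64 \right)} = \left(5186 - 1098\right) - \frac{123}{-64} = 4088 - - \frac{123}{64} = 4088 + \frac{123}{64} = \frac{261755}{64}$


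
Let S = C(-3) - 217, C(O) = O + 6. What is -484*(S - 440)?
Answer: 316536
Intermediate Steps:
C(O) = 6 + O
S = -214 (S = (6 - 3) - 217 = 3 - 217 = -214)
-484*(S - 440) = -484*(-214 - 440) = -484*(-654) = 316536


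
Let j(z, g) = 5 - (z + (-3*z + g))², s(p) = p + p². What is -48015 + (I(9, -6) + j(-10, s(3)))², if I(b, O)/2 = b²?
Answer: 686434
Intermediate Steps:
I(b, O) = 2*b²
j(z, g) = 5 - (g - 2*z)² (j(z, g) = 5 - (z + (g - 3*z))² = 5 - (g - 2*z)²)
-48015 + (I(9, -6) + j(-10, s(3)))² = -48015 + (2*9² + (5 - (3*(1 + 3) - 2*(-10))²))² = -48015 + (2*81 + (5 - (3*4 + 20)²))² = -48015 + (162 + (5 - (12 + 20)²))² = -48015 + (162 + (5 - 1*32²))² = -48015 + (162 + (5 - 1*1024))² = -48015 + (162 + (5 - 1024))² = -48015 + (162 - 1019)² = -48015 + (-857)² = -48015 + 734449 = 686434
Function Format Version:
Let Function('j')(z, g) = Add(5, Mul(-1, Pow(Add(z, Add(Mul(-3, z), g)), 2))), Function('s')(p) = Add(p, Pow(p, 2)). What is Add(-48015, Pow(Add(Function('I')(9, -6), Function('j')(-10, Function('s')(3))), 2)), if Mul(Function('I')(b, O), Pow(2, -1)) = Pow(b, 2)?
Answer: 686434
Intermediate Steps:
Function('I')(b, O) = Mul(2, Pow(b, 2))
Function('j')(z, g) = Add(5, Mul(-1, Pow(Add(g, Mul(-2, z)), 2))) (Function('j')(z, g) = Add(5, Mul(-1, Pow(Add(z, Add(g, Mul(-3, z))), 2))) = Add(5, Mul(-1, Pow(Add(g, Mul(-2, z)), 2))))
Add(-48015, Pow(Add(Function('I')(9, -6), Function('j')(-10, Function('s')(3))), 2)) = Add(-48015, Pow(Add(Mul(2, Pow(9, 2)), Add(5, Mul(-1, Pow(Add(Mul(3, Add(1, 3)), Mul(-2, -10)), 2)))), 2)) = Add(-48015, Pow(Add(Mul(2, 81), Add(5, Mul(-1, Pow(Add(Mul(3, 4), 20), 2)))), 2)) = Add(-48015, Pow(Add(162, Add(5, Mul(-1, Pow(Add(12, 20), 2)))), 2)) = Add(-48015, Pow(Add(162, Add(5, Mul(-1, Pow(32, 2)))), 2)) = Add(-48015, Pow(Add(162, Add(5, Mul(-1, 1024))), 2)) = Add(-48015, Pow(Add(162, Add(5, -1024)), 2)) = Add(-48015, Pow(Add(162, -1019), 2)) = Add(-48015, Pow(-857, 2)) = Add(-48015, 734449) = 686434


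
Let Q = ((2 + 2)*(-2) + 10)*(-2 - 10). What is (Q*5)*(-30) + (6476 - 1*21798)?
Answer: -11722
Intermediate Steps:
Q = -24 (Q = (4*(-2) + 10)*(-12) = (-8 + 10)*(-12) = 2*(-12) = -24)
(Q*5)*(-30) + (6476 - 1*21798) = -24*5*(-30) + (6476 - 1*21798) = -120*(-30) + (6476 - 21798) = 3600 - 15322 = -11722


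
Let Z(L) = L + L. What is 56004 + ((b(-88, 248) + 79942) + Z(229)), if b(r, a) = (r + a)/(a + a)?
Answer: 4228534/31 ≈ 1.3640e+5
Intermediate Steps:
b(r, a) = (a + r)/(2*a) (b(r, a) = (a + r)/((2*a)) = (a + r)*(1/(2*a)) = (a + r)/(2*a))
Z(L) = 2*L
56004 + ((b(-88, 248) + 79942) + Z(229)) = 56004 + (((½)*(248 - 88)/248 + 79942) + 2*229) = 56004 + (((½)*(1/248)*160 + 79942) + 458) = 56004 + ((10/31 + 79942) + 458) = 56004 + (2478212/31 + 458) = 56004 + 2492410/31 = 4228534/31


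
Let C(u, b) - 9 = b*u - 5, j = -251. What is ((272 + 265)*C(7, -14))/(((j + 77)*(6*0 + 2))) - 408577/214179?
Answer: 1778190461/12422382 ≈ 143.14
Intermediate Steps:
C(u, b) = 4 + b*u (C(u, b) = 9 + (b*u - 5) = 9 + (-5 + b*u) = 4 + b*u)
((272 + 265)*C(7, -14))/(((j + 77)*(6*0 + 2))) - 408577/214179 = ((272 + 265)*(4 - 14*7))/(((-251 + 77)*(6*0 + 2))) - 408577/214179 = (537*(4 - 98))/((-174*(0 + 2))) - 408577*1/214179 = (537*(-94))/((-174*2)) - 408577/214179 = -50478/(-348) - 408577/214179 = -50478*(-1/348) - 408577/214179 = 8413/58 - 408577/214179 = 1778190461/12422382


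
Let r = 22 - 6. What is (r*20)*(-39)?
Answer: -12480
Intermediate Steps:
r = 16
(r*20)*(-39) = (16*20)*(-39) = 320*(-39) = -12480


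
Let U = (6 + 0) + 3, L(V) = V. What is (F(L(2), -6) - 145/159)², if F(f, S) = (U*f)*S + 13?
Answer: 232562500/25281 ≈ 9199.1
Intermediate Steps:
U = 9 (U = 6 + 3 = 9)
F(f, S) = 13 + 9*S*f (F(f, S) = (9*f)*S + 13 = 9*S*f + 13 = 13 + 9*S*f)
(F(L(2), -6) - 145/159)² = ((13 + 9*(-6)*2) - 145/159)² = ((13 - 108) - 145*1/159)² = (-95 - 145/159)² = (-15250/159)² = 232562500/25281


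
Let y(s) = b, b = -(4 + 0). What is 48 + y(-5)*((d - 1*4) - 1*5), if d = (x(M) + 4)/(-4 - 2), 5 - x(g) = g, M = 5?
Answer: 260/3 ≈ 86.667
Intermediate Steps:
x(g) = 5 - g
d = -2/3 (d = ((5 - 1*5) + 4)/(-4 - 2) = ((5 - 5) + 4)/(-6) = (0 + 4)*(-1/6) = 4*(-1/6) = -2/3 ≈ -0.66667)
b = -4 (b = -1*4 = -4)
y(s) = -4
48 + y(-5)*((d - 1*4) - 1*5) = 48 - 4*((-2/3 - 1*4) - 1*5) = 48 - 4*((-2/3 - 4) - 5) = 48 - 4*(-14/3 - 5) = 48 - 4*(-29/3) = 48 + 116/3 = 260/3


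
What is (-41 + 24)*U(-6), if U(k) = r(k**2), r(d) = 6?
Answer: -102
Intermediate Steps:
U(k) = 6
(-41 + 24)*U(-6) = (-41 + 24)*6 = -17*6 = -102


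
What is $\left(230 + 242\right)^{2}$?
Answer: $222784$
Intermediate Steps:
$\left(230 + 242\right)^{2} = 472^{2} = 222784$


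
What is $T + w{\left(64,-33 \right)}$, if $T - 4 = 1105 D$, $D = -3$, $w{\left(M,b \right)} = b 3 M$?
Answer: $-9647$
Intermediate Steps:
$w{\left(M,b \right)} = 3 M b$ ($w{\left(M,b \right)} = 3 b M = 3 M b$)
$T = -3311$ ($T = 4 + 1105 \left(-3\right) = 4 - 3315 = -3311$)
$T + w{\left(64,-33 \right)} = -3311 + 3 \cdot 64 \left(-33\right) = -3311 - 6336 = -9647$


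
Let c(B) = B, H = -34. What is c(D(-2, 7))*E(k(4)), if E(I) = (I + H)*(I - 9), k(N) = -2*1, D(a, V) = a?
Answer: -792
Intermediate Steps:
k(N) = -2
E(I) = (-34 + I)*(-9 + I) (E(I) = (I - 34)*(I - 9) = (-34 + I)*(-9 + I))
c(D(-2, 7))*E(k(4)) = -2*(306 + (-2)**2 - 43*(-2)) = -2*(306 + 4 + 86) = -2*396 = -792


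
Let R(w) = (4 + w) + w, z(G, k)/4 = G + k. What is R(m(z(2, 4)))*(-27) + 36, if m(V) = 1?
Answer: -126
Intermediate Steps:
z(G, k) = 4*G + 4*k (z(G, k) = 4*(G + k) = 4*G + 4*k)
R(w) = 4 + 2*w
R(m(z(2, 4)))*(-27) + 36 = (4 + 2*1)*(-27) + 36 = (4 + 2)*(-27) + 36 = 6*(-27) + 36 = -162 + 36 = -126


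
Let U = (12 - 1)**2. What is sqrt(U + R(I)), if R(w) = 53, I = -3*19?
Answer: sqrt(174) ≈ 13.191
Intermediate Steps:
I = -57
U = 121 (U = 11**2 = 121)
sqrt(U + R(I)) = sqrt(121 + 53) = sqrt(174)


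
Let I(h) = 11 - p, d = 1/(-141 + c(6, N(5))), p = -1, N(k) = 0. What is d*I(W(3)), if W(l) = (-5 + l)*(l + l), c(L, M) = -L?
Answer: -4/49 ≈ -0.081633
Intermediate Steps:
W(l) = 2*l*(-5 + l) (W(l) = (-5 + l)*(2*l) = 2*l*(-5 + l))
d = -1/147 (d = 1/(-141 - 1*6) = 1/(-141 - 6) = 1/(-147) = -1/147 ≈ -0.0068027)
I(h) = 12 (I(h) = 11 - 1*(-1) = 11 + 1 = 12)
d*I(W(3)) = -1/147*12 = -4/49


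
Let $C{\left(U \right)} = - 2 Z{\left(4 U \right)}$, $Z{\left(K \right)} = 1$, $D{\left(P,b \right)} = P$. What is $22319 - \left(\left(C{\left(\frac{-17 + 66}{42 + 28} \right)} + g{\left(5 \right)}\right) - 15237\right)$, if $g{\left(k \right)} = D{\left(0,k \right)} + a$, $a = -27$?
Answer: $37585$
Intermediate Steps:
$g{\left(k \right)} = -27$ ($g{\left(k \right)} = 0 - 27 = -27$)
$C{\left(U \right)} = -2$ ($C{\left(U \right)} = \left(-2\right) 1 = -2$)
$22319 - \left(\left(C{\left(\frac{-17 + 66}{42 + 28} \right)} + g{\left(5 \right)}\right) - 15237\right) = 22319 - \left(\left(-2 - 27\right) - 15237\right) = 22319 - \left(-29 - 15237\right) = 22319 - -15266 = 22319 + 15266 = 37585$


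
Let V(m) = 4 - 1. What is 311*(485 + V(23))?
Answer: 151768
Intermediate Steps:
V(m) = 3
311*(485 + V(23)) = 311*(485 + 3) = 311*488 = 151768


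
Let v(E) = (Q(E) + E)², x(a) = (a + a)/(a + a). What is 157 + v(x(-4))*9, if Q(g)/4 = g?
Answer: 382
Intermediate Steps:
x(a) = 1 (x(a) = (2*a)/((2*a)) = (2*a)*(1/(2*a)) = 1)
Q(g) = 4*g
v(E) = 25*E² (v(E) = (4*E + E)² = (5*E)² = 25*E²)
157 + v(x(-4))*9 = 157 + (25*1²)*9 = 157 + (25*1)*9 = 157 + 25*9 = 157 + 225 = 382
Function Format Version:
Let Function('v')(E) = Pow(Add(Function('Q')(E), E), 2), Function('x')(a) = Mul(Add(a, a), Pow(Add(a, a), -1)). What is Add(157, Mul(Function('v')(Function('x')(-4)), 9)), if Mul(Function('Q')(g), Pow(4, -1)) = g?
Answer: 382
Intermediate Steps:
Function('x')(a) = 1 (Function('x')(a) = Mul(Mul(2, a), Pow(Mul(2, a), -1)) = Mul(Mul(2, a), Mul(Rational(1, 2), Pow(a, -1))) = 1)
Function('Q')(g) = Mul(4, g)
Function('v')(E) = Mul(25, Pow(E, 2)) (Function('v')(E) = Pow(Add(Mul(4, E), E), 2) = Pow(Mul(5, E), 2) = Mul(25, Pow(E, 2)))
Add(157, Mul(Function('v')(Function('x')(-4)), 9)) = Add(157, Mul(Mul(25, Pow(1, 2)), 9)) = Add(157, Mul(Mul(25, 1), 9)) = Add(157, Mul(25, 9)) = Add(157, 225) = 382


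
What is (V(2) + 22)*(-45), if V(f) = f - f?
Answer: -990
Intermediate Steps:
V(f) = 0
(V(2) + 22)*(-45) = (0 + 22)*(-45) = 22*(-45) = -990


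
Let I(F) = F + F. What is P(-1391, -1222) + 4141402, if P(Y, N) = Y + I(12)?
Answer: 4140035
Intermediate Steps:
I(F) = 2*F
P(Y, N) = 24 + Y (P(Y, N) = Y + 2*12 = Y + 24 = 24 + Y)
P(-1391, -1222) + 4141402 = (24 - 1391) + 4141402 = -1367 + 4141402 = 4140035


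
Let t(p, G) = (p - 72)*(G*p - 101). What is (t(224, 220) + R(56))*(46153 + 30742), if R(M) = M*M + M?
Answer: 575051568000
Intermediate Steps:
R(M) = M + M² (R(M) = M² + M = M + M²)
t(p, G) = (-101 + G*p)*(-72 + p) (t(p, G) = (-72 + p)*(-101 + G*p) = (-101 + G*p)*(-72 + p))
(t(224, 220) + R(56))*(46153 + 30742) = ((7272 - 101*224 + 220*224² - 72*220*224) + 56*(1 + 56))*(46153 + 30742) = ((7272 - 22624 + 220*50176 - 3548160) + 56*57)*76895 = ((7272 - 22624 + 11038720 - 3548160) + 3192)*76895 = (7475208 + 3192)*76895 = 7478400*76895 = 575051568000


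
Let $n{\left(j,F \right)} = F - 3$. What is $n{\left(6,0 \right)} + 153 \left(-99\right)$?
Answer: $-15150$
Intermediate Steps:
$n{\left(j,F \right)} = -3 + F$ ($n{\left(j,F \right)} = F - 3 = -3 + F$)
$n{\left(6,0 \right)} + 153 \left(-99\right) = \left(-3 + 0\right) + 153 \left(-99\right) = -3 - 15147 = -15150$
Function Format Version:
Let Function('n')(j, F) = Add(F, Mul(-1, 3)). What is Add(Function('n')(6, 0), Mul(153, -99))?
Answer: -15150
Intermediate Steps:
Function('n')(j, F) = Add(-3, F) (Function('n')(j, F) = Add(F, -3) = Add(-3, F))
Add(Function('n')(6, 0), Mul(153, -99)) = Add(Add(-3, 0), Mul(153, -99)) = Add(-3, -15147) = -15150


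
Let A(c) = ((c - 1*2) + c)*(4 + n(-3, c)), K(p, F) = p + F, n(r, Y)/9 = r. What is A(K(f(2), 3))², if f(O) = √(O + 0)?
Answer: 12696 + 8464*√2 ≈ 24666.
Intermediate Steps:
f(O) = √O
n(r, Y) = 9*r
K(p, F) = F + p
A(c) = 46 - 46*c (A(c) = ((c - 1*2) + c)*(4 + 9*(-3)) = ((c - 2) + c)*(4 - 27) = ((-2 + c) + c)*(-23) = (-2 + 2*c)*(-23) = 46 - 46*c)
A(K(f(2), 3))² = (46 - 46*(3 + √2))² = (46 + (-138 - 46*√2))² = (-92 - 46*√2)²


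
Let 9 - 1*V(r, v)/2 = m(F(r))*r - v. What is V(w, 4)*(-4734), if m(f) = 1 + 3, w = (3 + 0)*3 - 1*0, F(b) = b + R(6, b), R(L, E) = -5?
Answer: 217764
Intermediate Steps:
F(b) = -5 + b (F(b) = b - 5 = -5 + b)
w = 9 (w = 3*3 + 0 = 9 + 0 = 9)
m(f) = 4
V(r, v) = 18 - 8*r + 2*v (V(r, v) = 18 - 2*(4*r - v) = 18 - 2*(-v + 4*r) = 18 + (-8*r + 2*v) = 18 - 8*r + 2*v)
V(w, 4)*(-4734) = (18 - 8*9 + 2*4)*(-4734) = (18 - 72 + 8)*(-4734) = -46*(-4734) = 217764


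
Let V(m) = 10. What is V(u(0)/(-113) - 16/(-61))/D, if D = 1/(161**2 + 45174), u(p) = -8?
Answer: 710950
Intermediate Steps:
D = 1/71095 (D = 1/(25921 + 45174) = 1/71095 ≈ 1.4066e-5)
V(u(0)/(-113) - 16/(-61))/D = 10/(1/71095) = 10*71095 = 710950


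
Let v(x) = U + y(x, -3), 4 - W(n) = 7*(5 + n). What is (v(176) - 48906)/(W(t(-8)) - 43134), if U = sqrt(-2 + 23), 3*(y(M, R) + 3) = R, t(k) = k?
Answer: 48910/43109 - sqrt(21)/43109 ≈ 1.1345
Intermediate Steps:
y(M, R) = -3 + R/3
U = sqrt(21) ≈ 4.5826
W(n) = -31 - 7*n (W(n) = 4 - 7*(5 + n) = 4 - (35 + 7*n) = 4 + (-35 - 7*n) = -31 - 7*n)
v(x) = -4 + sqrt(21) (v(x) = sqrt(21) + (-3 + (1/3)*(-3)) = sqrt(21) + (-3 - 1) = sqrt(21) - 4 = -4 + sqrt(21))
(v(176) - 48906)/(W(t(-8)) - 43134) = ((-4 + sqrt(21)) - 48906)/((-31 - 7*(-8)) - 43134) = (-48910 + sqrt(21))/((-31 + 56) - 43134) = (-48910 + sqrt(21))/(25 - 43134) = (-48910 + sqrt(21))/(-43109) = (-48910 + sqrt(21))*(-1/43109) = 48910/43109 - sqrt(21)/43109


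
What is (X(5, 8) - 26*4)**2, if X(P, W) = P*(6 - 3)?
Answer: 7921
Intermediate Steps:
X(P, W) = 3*P (X(P, W) = P*3 = 3*P)
(X(5, 8) - 26*4)**2 = (3*5 - 26*4)**2 = (15 - 104)**2 = (-89)**2 = 7921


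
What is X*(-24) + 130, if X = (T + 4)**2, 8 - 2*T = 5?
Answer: -596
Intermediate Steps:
T = 3/2 (T = 4 - 1/2*5 = 4 - 5/2 = 3/2 ≈ 1.5000)
X = 121/4 (X = (3/2 + 4)**2 = (11/2)**2 = 121/4 ≈ 30.250)
X*(-24) + 130 = (121/4)*(-24) + 130 = -726 + 130 = -596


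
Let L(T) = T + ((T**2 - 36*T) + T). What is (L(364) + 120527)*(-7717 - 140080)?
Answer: -35566904659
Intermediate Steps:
L(T) = T**2 - 34*T (L(T) = T + (T**2 - 35*T) = T**2 - 34*T)
(L(364) + 120527)*(-7717 - 140080) = (364*(-34 + 364) + 120527)*(-7717 - 140080) = (364*330 + 120527)*(-147797) = (120120 + 120527)*(-147797) = 240647*(-147797) = -35566904659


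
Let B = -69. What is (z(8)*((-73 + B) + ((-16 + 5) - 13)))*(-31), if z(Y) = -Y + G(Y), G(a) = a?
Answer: 0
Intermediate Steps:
z(Y) = 0 (z(Y) = -Y + Y = 0)
(z(8)*((-73 + B) + ((-16 + 5) - 13)))*(-31) = (0*((-73 - 69) + ((-16 + 5) - 13)))*(-31) = (0*(-142 + (-11 - 13)))*(-31) = (0*(-142 - 24))*(-31) = (0*(-166))*(-31) = 0*(-31) = 0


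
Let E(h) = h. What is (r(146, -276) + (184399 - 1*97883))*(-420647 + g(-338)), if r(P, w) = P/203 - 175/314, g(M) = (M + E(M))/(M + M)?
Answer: -1159871022470693/31871 ≈ -3.6393e+10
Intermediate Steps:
g(M) = 1 (g(M) = (M + M)/(M + M) = (2*M)/((2*M)) = (2*M)*(1/(2*M)) = 1)
r(P, w) = -175/314 + P/203 (r(P, w) = P*(1/203) - 175*1/314 = P/203 - 175/314 = -175/314 + P/203)
(r(146, -276) + (184399 - 1*97883))*(-420647 + g(-338)) = ((-175/314 + (1/203)*146) + (184399 - 1*97883))*(-420647 + 1) = ((-175/314 + 146/203) + (184399 - 97883))*(-420646) = (10319/63742 + 86516)*(-420646) = (5514713191/63742)*(-420646) = -1159871022470693/31871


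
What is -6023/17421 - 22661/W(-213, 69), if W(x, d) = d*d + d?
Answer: -141289457/28047810 ≈ -5.0375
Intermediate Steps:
W(x, d) = d + d**2 (W(x, d) = d**2 + d = d + d**2)
-6023/17421 - 22661/W(-213, 69) = -6023/17421 - 22661*1/(69*(1 + 69)) = -6023*1/17421 - 22661/(69*70) = -6023/17421 - 22661/4830 = -141289457/28047810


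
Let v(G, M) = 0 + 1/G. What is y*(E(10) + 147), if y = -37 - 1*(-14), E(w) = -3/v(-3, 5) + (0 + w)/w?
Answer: -3611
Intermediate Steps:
v(G, M) = 1/G
E(w) = 10 (E(w) = -3/(1/(-3)) + (0 + w)/w = -3/(-⅓) + w/w = -3*(-3) + 1 = 9 + 1 = 10)
y = -23 (y = -37 + 14 = -23)
y*(E(10) + 147) = -23*(10 + 147) = -23*157 = -3611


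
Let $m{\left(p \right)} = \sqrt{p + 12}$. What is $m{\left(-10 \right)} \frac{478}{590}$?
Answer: $\frac{239 \sqrt{2}}{295} \approx 1.1458$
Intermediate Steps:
$m{\left(p \right)} = \sqrt{12 + p}$
$m{\left(-10 \right)} \frac{478}{590} = \sqrt{12 - 10} \cdot \frac{478}{590} = \sqrt{2} \cdot 478 \cdot \frac{1}{590} = \sqrt{2} \cdot \frac{239}{295} = \frac{239 \sqrt{2}}{295}$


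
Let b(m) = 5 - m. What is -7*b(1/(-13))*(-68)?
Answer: 31416/13 ≈ 2416.6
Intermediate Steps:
-7*b(1/(-13))*(-68) = -7*(5 - 1/(-13))*(-68) = -7*(5 - 1*(-1/13))*(-68) = -7*(5 + 1/13)*(-68) = -7*66/13*(-68) = -462/13*(-68) = 31416/13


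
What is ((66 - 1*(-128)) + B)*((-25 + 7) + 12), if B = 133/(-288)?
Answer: -55739/48 ≈ -1161.2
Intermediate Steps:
B = -133/288 (B = 133*(-1/288) = -133/288 ≈ -0.46181)
((66 - 1*(-128)) + B)*((-25 + 7) + 12) = ((66 - 1*(-128)) - 133/288)*((-25 + 7) + 12) = ((66 + 128) - 133/288)*(-18 + 12) = (194 - 133/288)*(-6) = (55739/288)*(-6) = -55739/48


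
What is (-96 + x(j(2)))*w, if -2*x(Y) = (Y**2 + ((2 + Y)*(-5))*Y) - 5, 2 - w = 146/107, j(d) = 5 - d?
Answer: -4114/107 ≈ -38.449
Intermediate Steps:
w = 68/107 (w = 2 - 146/107 = 68/107 ≈ 0.63551)
x(Y) = 5/2 - Y**2/2 - Y*(-10 - 5*Y)/2 (x(Y) = -((Y**2 + ((2 + Y)*(-5))*Y) - 5)/2 = -((Y**2 + (-10 - 5*Y)*Y) - 5)/2 = -((Y**2 + Y*(-10 - 5*Y)) - 5)/2 = -(-5 + Y**2 + Y*(-10 - 5*Y))/2 = 5/2 - Y**2/2 - Y*(-10 - 5*Y)/2)
(-96 + x(j(2)))*w = (-96 + (5/2 + 2*(5 - 1*2)**2 + 5*(5 - 1*2)))*(68/107) = (-96 + (5/2 + 2*(5 - 2)**2 + 5*(5 - 2)))*(68/107) = (-96 + (5/2 + 2*3**2 + 5*3))*(68/107) = (-96 + (5/2 + 2*9 + 15))*(68/107) = (-96 + (5/2 + 18 + 15))*(68/107) = (-96 + 71/2)*(68/107) = -121/2*68/107 = -4114/107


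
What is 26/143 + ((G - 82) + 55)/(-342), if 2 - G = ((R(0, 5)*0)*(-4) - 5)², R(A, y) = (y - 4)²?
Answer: 617/1881 ≈ 0.32802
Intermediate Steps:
R(A, y) = (-4 + y)²
G = -23 (G = 2 - (((-4 + 5)²*0)*(-4) - 5)² = 2 - ((1²*0)*(-4) - 5)² = 2 - ((1*0)*(-4) - 5)² = 2 - (0*(-4) - 5)² = 2 - (0 - 5)² = 2 - 1*(-5)² = 2 - 1*25 = 2 - 25 = -23)
26/143 + ((G - 82) + 55)/(-342) = 26/143 + ((-23 - 82) + 55)/(-342) = 26*(1/143) + (-105 + 55)*(-1/342) = 2/11 - 50*(-1/342) = 2/11 + 25/171 = 617/1881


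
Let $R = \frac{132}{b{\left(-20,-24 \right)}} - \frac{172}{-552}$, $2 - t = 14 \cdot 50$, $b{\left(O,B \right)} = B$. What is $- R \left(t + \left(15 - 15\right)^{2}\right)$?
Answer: $- \frac{249884}{69} \approx -3621.5$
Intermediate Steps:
$t = -698$ ($t = 2 - 14 \cdot 50 = 2 - 700 = -698$)
$R = - \frac{358}{69}$ ($R = \frac{132}{-24} - \frac{172}{-552} = 132 \left(- \frac{1}{24}\right) - - \frac{43}{138} = - \frac{11}{2} + \frac{43}{138} = - \frac{358}{69} \approx -5.1884$)
$- R \left(t + \left(15 - 15\right)^{2}\right) = - \frac{\left(-358\right) \left(-698 + \left(15 - 15\right)^{2}\right)}{69} = - \frac{\left(-358\right) \left(-698 + 0^{2}\right)}{69} = - \frac{\left(-358\right) \left(-698 + 0\right)}{69} = - \frac{\left(-358\right) \left(-698\right)}{69} = \left(-1\right) \frac{249884}{69} = - \frac{249884}{69}$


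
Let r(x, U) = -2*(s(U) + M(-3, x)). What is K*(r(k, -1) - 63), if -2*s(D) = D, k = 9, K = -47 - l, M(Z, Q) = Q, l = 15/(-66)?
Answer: 42189/11 ≈ 3835.4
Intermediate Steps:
l = -5/22 (l = 15*(-1/66) = -5/22 ≈ -0.22727)
K = -1029/22 (K = -47 - 1*(-5/22) = -47 + 5/22 = -1029/22 ≈ -46.773)
s(D) = -D/2
r(x, U) = U - 2*x (r(x, U) = -2*(-U/2 + x) = -2*(x - U/2) = U - 2*x)
K*(r(k, -1) - 63) = -1029*((-1 - 2*9) - 63)/22 = -1029*((-1 - 18) - 63)/22 = -1029*(-19 - 63)/22 = -1029/22*(-82) = 42189/11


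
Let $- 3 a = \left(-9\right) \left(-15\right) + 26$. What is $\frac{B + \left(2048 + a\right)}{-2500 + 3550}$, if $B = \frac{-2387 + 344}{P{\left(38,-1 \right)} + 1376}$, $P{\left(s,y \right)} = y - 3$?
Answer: $\frac{8202547}{4321800} \approx 1.8979$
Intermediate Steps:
$P{\left(s,y \right)} = -3 + y$
$B = - \frac{2043}{1372}$ ($B = \frac{-2387 + 344}{\left(-3 - 1\right) + 1376} = - \frac{2043}{-4 + 1376} = - \frac{2043}{1372} \approx -1.4891$)
$a = - \frac{161}{3}$ ($a = - \frac{\left(-9\right) \left(-15\right) + 26}{3} = - \frac{135 + 26}{3} = \left(- \frac{1}{3}\right) 161 = - \frac{161}{3} \approx -53.667$)
$\frac{B + \left(2048 + a\right)}{-2500 + 3550} = \frac{- \frac{2043}{1372} + \left(2048 - \frac{161}{3}\right)}{-2500 + 3550} = \frac{- \frac{2043}{1372} + \frac{5983}{3}}{1050} = \frac{8202547}{4116} \cdot \frac{1}{1050} = \frac{8202547}{4321800}$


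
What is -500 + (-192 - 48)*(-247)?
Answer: 58780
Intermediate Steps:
-500 + (-192 - 48)*(-247) = -500 - 240*(-247) = -500 + 59280 = 58780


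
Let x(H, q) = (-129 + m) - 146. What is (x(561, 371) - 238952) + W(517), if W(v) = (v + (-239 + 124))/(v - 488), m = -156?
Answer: -6941705/29 ≈ -2.3937e+5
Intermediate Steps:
W(v) = (-115 + v)/(-488 + v) (W(v) = (v - 115)/(-488 + v) = (-115 + v)/(-488 + v))
x(H, q) = -431 (x(H, q) = (-129 - 156) - 146 = -285 - 146 = -431)
(x(561, 371) - 238952) + W(517) = (-431 - 238952) + (-115 + 517)/(-488 + 517) = -239383 + 402/29 = -6941705/29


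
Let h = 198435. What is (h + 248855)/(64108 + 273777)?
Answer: 89458/67577 ≈ 1.3238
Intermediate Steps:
(h + 248855)/(64108 + 273777) = (198435 + 248855)/(64108 + 273777) = 447290/337885 = 447290*(1/337885) = 89458/67577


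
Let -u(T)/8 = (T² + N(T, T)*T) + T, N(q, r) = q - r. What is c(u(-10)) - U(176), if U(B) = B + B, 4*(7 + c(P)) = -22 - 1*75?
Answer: -1533/4 ≈ -383.25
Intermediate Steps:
u(T) = -8*T - 8*T² (u(T) = -8*((T² + (T - T)*T) + T) = -8*((T² + 0*T) + T) = -8*((T² + 0) + T) = -8*(T² + T) = -8*(T + T²) = -8*T - 8*T²)
c(P) = -125/4 (c(P) = -7 + (-22 - 1*75)/4 = -7 + (-22 - 75)/4 = -7 + (¼)*(-97) = -7 - 97/4 = -125/4)
U(B) = 2*B
c(u(-10)) - U(176) = -125/4 - 2*176 = -125/4 - 1*352 = -125/4 - 352 = -1533/4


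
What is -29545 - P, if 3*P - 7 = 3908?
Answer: -30850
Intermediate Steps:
P = 1305 (P = 7/3 + (⅓)*3908 = 7/3 + 3908/3 = 1305)
-29545 - P = -29545 - 1*1305 = -29545 - 1305 = -30850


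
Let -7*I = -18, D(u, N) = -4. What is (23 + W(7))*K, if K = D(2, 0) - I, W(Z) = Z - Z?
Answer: -1058/7 ≈ -151.14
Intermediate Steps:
W(Z) = 0
I = 18/7 (I = -⅐*(-18) = 18/7 ≈ 2.5714)
K = -46/7 (K = -4 - 1*18/7 = -4 - 18/7 = -46/7 ≈ -6.5714)
(23 + W(7))*K = (23 + 0)*(-46/7) = 23*(-46/7) = -1058/7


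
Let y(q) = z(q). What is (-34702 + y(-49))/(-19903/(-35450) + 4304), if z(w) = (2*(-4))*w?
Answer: -1216289500/152596703 ≈ -7.9706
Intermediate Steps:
z(w) = -8*w
y(q) = -8*q
(-34702 + y(-49))/(-19903/(-35450) + 4304) = (-34702 - 8*(-49))/(-19903/(-35450) + 4304) = (-34702 + 392)/(-19903*(-1/35450) + 4304) = -34310/(19903/35450 + 4304) = -34310/152596703/35450 = -34310*35450/152596703 = -1216289500/152596703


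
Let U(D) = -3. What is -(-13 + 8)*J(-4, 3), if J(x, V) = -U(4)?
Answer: 15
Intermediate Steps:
J(x, V) = 3 (J(x, V) = -1*(-3) = 3)
-(-13 + 8)*J(-4, 3) = -(-13 + 8)*3 = -(-5)*3 = -1*(-15) = 15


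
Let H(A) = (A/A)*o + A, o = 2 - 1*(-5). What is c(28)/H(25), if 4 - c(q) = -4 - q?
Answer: 9/8 ≈ 1.1250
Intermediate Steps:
o = 7 (o = 2 + 5 = 7)
H(A) = 7 + A (H(A) = (A/A)*7 + A = 1*7 + A = 7 + A)
c(q) = 8 + q (c(q) = 4 - (-4 - q) = 4 + (4 + q) = 8 + q)
c(28)/H(25) = (8 + 28)/(7 + 25) = 36/32 = 36*(1/32) = 9/8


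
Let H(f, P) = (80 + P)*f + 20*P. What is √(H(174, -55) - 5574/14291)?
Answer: 4*√41479784701/14291 ≈ 57.005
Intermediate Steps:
H(f, P) = 20*P + f*(80 + P) (H(f, P) = f*(80 + P) + 20*P = 20*P + f*(80 + P))
√(H(174, -55) - 5574/14291) = √((20*(-55) + 80*174 - 55*174) - 5574/14291) = √((-1100 + 13920 - 9570) - 5574*1/14291) = √(3250 - 5574/14291) = √(46440176/14291) = 4*√41479784701/14291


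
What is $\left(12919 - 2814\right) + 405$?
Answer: $10510$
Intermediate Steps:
$\left(12919 - 2814\right) + 405 = 10105 + 405 = 10510$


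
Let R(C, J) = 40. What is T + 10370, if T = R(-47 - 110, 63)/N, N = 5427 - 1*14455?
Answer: 23405080/2257 ≈ 10370.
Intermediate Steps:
N = -9028 (N = 5427 - 14455 = -9028)
T = -10/2257 (T = 40/(-9028) = 40*(-1/9028) = -10/2257 ≈ -0.0044307)
T + 10370 = -10/2257 + 10370 = 23405080/2257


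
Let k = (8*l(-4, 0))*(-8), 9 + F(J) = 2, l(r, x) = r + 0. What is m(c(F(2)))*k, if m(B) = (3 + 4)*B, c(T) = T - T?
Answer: 0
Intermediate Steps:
l(r, x) = r
F(J) = -7 (F(J) = -9 + 2 = -7)
c(T) = 0
m(B) = 7*B
k = 256 (k = (8*(-4))*(-8) = -32*(-8) = 256)
m(c(F(2)))*k = (7*0)*256 = 0*256 = 0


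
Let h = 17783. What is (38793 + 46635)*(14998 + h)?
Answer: 2800415268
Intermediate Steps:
(38793 + 46635)*(14998 + h) = (38793 + 46635)*(14998 + 17783) = 85428*32781 = 2800415268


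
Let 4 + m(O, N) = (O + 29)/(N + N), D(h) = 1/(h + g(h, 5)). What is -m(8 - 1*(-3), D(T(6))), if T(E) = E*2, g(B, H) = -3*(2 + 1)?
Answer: -56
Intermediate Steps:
g(B, H) = -9 (g(B, H) = -3*3 = -9)
T(E) = 2*E
D(h) = 1/(-9 + h) (D(h) = 1/(h - 9) = 1/(-9 + h))
m(O, N) = -4 + (29 + O)/(2*N) (m(O, N) = -4 + (O + 29)/(N + N) = -4 + (29 + O)/((2*N)) = -4 + (29 + O)*(1/(2*N)) = -4 + (29 + O)/(2*N))
-m(8 - 1*(-3), D(T(6))) = -(29 + (8 - 1*(-3)) - 8/(-9 + 2*6))/(2*(1/(-9 + 2*6))) = -(29 + (8 + 3) - 8/(-9 + 12))/(2*(1/(-9 + 12))) = -(29 + 11 - 8/3)/(2*(1/3)) = -(29 + 11 - 8*⅓)/(2*⅓) = -3*(29 + 11 - 8/3)/2 = -3*112/(2*3) = -1*56 = -56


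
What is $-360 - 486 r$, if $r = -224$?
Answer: $108504$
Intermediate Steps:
$-360 - 486 r = -360 - -108864 = -360 + 108864 = 108504$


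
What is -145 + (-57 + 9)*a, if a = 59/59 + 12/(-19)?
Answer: -3091/19 ≈ -162.68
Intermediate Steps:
a = 7/19 (a = 59*(1/59) + 12*(-1/19) = 1 - 12/19 = 7/19 ≈ 0.36842)
-145 + (-57 + 9)*a = -145 + (-57 + 9)*(7/19) = -145 - 48*7/19 = -145 - 336/19 = -3091/19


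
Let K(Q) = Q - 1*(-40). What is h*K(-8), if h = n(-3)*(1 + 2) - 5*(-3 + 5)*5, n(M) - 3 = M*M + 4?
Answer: -64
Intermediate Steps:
K(Q) = 40 + Q (K(Q) = Q + 40 = 40 + Q)
n(M) = 7 + M² (n(M) = 3 + (M*M + 4) = 3 + (M² + 4) = 3 + (4 + M²) = 7 + M²)
h = -2 (h = (7 + (-3)²)*(1 + 2) - 5*(-3 + 5)*5 = (7 + 9)*3 - 10*5 = 16*3 - 5*10 = 48 - 50 = -2)
h*K(-8) = -2*(40 - 8) = -2*32 = -64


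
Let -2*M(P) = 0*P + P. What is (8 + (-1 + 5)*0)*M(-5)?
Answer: 20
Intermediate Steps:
M(P) = -P/2 (M(P) = -(0*P + P)/2 = -(0 + P)/2 = -P/2)
(8 + (-1 + 5)*0)*M(-5) = (8 + (-1 + 5)*0)*(-1/2*(-5)) = (8 + 4*0)*(5/2) = (8 + 0)*(5/2) = 8*(5/2) = 20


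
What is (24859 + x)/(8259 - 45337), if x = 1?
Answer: -12430/18539 ≈ -0.67048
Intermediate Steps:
(24859 + x)/(8259 - 45337) = (24859 + 1)/(8259 - 45337) = 24860/(-37078) = 24860*(-1/37078) = -12430/18539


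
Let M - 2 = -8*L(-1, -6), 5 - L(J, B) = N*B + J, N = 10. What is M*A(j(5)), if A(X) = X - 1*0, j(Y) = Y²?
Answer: -13150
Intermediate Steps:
A(X) = X (A(X) = X + 0 = X)
L(J, B) = 5 - J - 10*B (L(J, B) = 5 - (10*B + J) = 5 - (J + 10*B) = 5 + (-J - 10*B) = 5 - J - 10*B)
M = -526 (M = 2 - 8*(5 - 1*(-1) - 10*(-6)) = 2 - 8*(5 + 1 + 60) = 2 - 8*66 = 2 - 528 = -526)
M*A(j(5)) = -526*5² = -526*25 = -13150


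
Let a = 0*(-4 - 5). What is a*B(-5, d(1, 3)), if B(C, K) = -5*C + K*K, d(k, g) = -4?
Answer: 0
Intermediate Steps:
a = 0 (a = 0*(-9) = 0)
B(C, K) = K² - 5*C (B(C, K) = -5*C + K² = K² - 5*C)
a*B(-5, d(1, 3)) = 0*((-4)² - 5*(-5)) = 0*(16 + 25) = 0*41 = 0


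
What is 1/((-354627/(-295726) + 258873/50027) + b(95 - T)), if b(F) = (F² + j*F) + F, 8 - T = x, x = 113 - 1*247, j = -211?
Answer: 14794284602/178794460109285 ≈ 8.2745e-5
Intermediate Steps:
x = -134 (x = 113 - 247 = -134)
T = 142 (T = 8 - 1*(-134) = 8 + 134 = 142)
b(F) = F² - 210*F (b(F) = (F² - 211*F) + F = F² - 210*F)
1/((-354627/(-295726) + 258873/50027) + b(95 - T)) = 1/((-354627/(-295726) + 258873/50027) + (95 - 1*142)*(-210 + (95 - 1*142))) = 1/((-354627*(-1/295726) + 258873*(1/50027)) + (95 - 142)*(-210 + (95 - 142))) = 1/((354627/295726 + 258873/50027) - 47*(-210 - 47)) = 1/(94296401727/14794284602 - 47*(-257)) = 1/(94296401727/14794284602 + 12079) = 1/(178794460109285/14794284602) = 14794284602/178794460109285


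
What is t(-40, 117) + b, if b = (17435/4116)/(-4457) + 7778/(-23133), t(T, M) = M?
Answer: 5500978132949/47152795844 ≈ 116.66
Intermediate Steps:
b = -15898980799/47152795844 (b = (17435*(1/4116))*(-1/4457) + 7778*(-1/23133) = (17435/4116)*(-1/4457) - 7778/23133 = -17435/18345012 - 7778/23133 = -15898980799/47152795844 ≈ -0.33718)
t(-40, 117) + b = 117 - 15898980799/47152795844 = 5500978132949/47152795844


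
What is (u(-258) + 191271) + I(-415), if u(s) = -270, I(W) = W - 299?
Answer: 190287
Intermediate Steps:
I(W) = -299 + W
(u(-258) + 191271) + I(-415) = (-270 + 191271) + (-299 - 415) = 191001 - 714 = 190287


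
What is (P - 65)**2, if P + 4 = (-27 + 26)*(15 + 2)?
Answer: 7396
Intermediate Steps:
P = -21 (P = -4 + (-27 + 26)*(15 + 2) = -4 - 1*17 = -4 - 17 = -21)
(P - 65)**2 = (-21 - 65)**2 = (-86)**2 = 7396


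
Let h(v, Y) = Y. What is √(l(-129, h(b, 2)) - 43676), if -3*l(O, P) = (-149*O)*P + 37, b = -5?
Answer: 13*I*√3009/3 ≈ 237.7*I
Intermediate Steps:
l(O, P) = -37/3 + 149*O*P/3 (l(O, P) = -((-149*O)*P + 37)/3 = -(-149*O*P + 37)/3 = -(37 - 149*O*P)/3 = -37/3 + 149*O*P/3)
√(l(-129, h(b, 2)) - 43676) = √((-37/3 + (149/3)*(-129)*2) - 43676) = √((-37/3 - 12814) - 43676) = √(-38479/3 - 43676) = √(-169507/3) = 13*I*√3009/3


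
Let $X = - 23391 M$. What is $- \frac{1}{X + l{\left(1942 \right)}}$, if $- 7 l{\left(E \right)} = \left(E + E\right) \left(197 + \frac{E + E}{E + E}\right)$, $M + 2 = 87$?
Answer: $\frac{7}{14686677} \approx 4.7662 \cdot 10^{-7}$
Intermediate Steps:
$M = 85$ ($M = -2 + 87 = 85$)
$X = -1988235$ ($X = \left(-23391\right) 85 = -1988235$)
$l{\left(E \right)} = - \frac{396 E}{7}$ ($l{\left(E \right)} = - \frac{\left(E + E\right) \left(197 + \frac{E + E}{E + E}\right)}{7} = - \frac{2 E \left(197 + \frac{2 E}{2 E}\right)}{7} = - \frac{2 E \left(197 + 2 E \frac{1}{2 E}\right)}{7} = - \frac{2 E \left(197 + 1\right)}{7} = - \frac{2 E 198}{7} = - \frac{396 E}{7}$)
$- \frac{1}{X + l{\left(1942 \right)}} = - \frac{1}{-1988235 - \frac{769032}{7}} = - \frac{1}{- \frac{14686677}{7}} = \left(-1\right) \left(- \frac{7}{14686677}\right) = \frac{7}{14686677}$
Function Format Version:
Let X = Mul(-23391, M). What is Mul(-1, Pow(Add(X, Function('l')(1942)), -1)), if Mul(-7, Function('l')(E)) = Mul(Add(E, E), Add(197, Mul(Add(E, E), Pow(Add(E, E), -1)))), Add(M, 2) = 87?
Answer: Rational(7, 14686677) ≈ 4.7662e-7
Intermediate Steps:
M = 85 (M = Add(-2, 87) = 85)
X = -1988235 (X = Mul(-23391, 85) = -1988235)
Function('l')(E) = Mul(Rational(-396, 7), E) (Function('l')(E) = Mul(Rational(-1, 7), Mul(Add(E, E), Add(197, Mul(Add(E, E), Pow(Add(E, E), -1))))) = Mul(Rational(-1, 7), Mul(Mul(2, E), Add(197, Mul(Mul(2, E), Pow(Mul(2, E), -1))))) = Mul(Rational(-1, 7), Mul(Mul(2, E), Add(197, Mul(Mul(2, E), Mul(Rational(1, 2), Pow(E, -1)))))) = Mul(Rational(-1, 7), Mul(Mul(2, E), Add(197, 1))) = Mul(Rational(-1, 7), Mul(Mul(2, E), 198)) = Mul(Rational(-1, 7), Mul(396, E)) = Mul(Rational(-396, 7), E))
Mul(-1, Pow(Add(X, Function('l')(1942)), -1)) = Mul(-1, Pow(Add(-1988235, Mul(Rational(-396, 7), 1942)), -1)) = Mul(-1, Pow(Add(-1988235, Rational(-769032, 7)), -1)) = Mul(-1, Pow(Rational(-14686677, 7), -1)) = Mul(-1, Rational(-7, 14686677)) = Rational(7, 14686677)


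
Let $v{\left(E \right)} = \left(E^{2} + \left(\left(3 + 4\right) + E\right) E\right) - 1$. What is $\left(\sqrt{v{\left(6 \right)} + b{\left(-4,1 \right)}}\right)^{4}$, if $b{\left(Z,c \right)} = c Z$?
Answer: $11881$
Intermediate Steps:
$b{\left(Z,c \right)} = Z c$
$v{\left(E \right)} = -1 + E^{2} + E \left(7 + E\right)$ ($v{\left(E \right)} = \left(E^{2} + \left(7 + E\right) E\right) - 1 = \left(E^{2} + E \left(7 + E\right)\right) - 1 = -1 + E^{2} + E \left(7 + E\right)$)
$\left(\sqrt{v{\left(6 \right)} + b{\left(-4,1 \right)}}\right)^{4} = \left(\sqrt{\left(-1 + 2 \cdot 6^{2} + 7 \cdot 6\right) - 4}\right)^{4} = \left(\sqrt{\left(-1 + 2 \cdot 36 + 42\right) - 4}\right)^{4} = \left(\sqrt{\left(-1 + 72 + 42\right) - 4}\right)^{4} = \left(\sqrt{113 - 4}\right)^{4} = \left(\sqrt{109}\right)^{4} = 11881$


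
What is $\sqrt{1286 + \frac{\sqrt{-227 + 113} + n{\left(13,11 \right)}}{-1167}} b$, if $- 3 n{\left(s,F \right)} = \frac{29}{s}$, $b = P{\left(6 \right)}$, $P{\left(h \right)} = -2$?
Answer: $- \frac{2 \sqrt{295984930579 - 197223 i \sqrt{114}}}{15171} \approx -71.722 + 0.00025513 i$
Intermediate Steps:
$b = -2$
$n{\left(s,F \right)} = - \frac{29}{3 s}$ ($n{\left(s,F \right)} = - \frac{29 \frac{1}{s}}{3} = - \frac{29}{3 s}$)
$\sqrt{1286 + \frac{\sqrt{-227 + 113} + n{\left(13,11 \right)}}{-1167}} b = \sqrt{1286 + \frac{\sqrt{-227 + 113} - \frac{29}{3 \cdot 13}}{-1167}} \left(-2\right) = \sqrt{1286 + \left(\sqrt{-114} - \frac{29}{39}\right) \left(- \frac{1}{1167}\right)} \left(-2\right) = \sqrt{1286 + \left(i \sqrt{114} - \frac{29}{39}\right) \left(- \frac{1}{1167}\right)} \left(-2\right) = \sqrt{1286 + \left(- \frac{29}{39} + i \sqrt{114}\right) \left(- \frac{1}{1167}\right)} \left(-2\right) = \sqrt{1286 + \left(\frac{29}{45513} - \frac{i \sqrt{114}}{1167}\right)} \left(-2\right) = \sqrt{\frac{58529747}{45513} - \frac{i \sqrt{114}}{1167}} \left(-2\right) = - 2 \sqrt{\frac{58529747}{45513} - \frac{i \sqrt{114}}{1167}}$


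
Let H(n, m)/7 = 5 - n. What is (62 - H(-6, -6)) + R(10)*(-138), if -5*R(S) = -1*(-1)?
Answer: 63/5 ≈ 12.600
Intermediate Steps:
H(n, m) = 35 - 7*n (H(n, m) = 7*(5 - n) = 35 - 7*n)
R(S) = -1/5 (R(S) = -(-1)*(-1)/5 = -1/5*1 = -1/5)
(62 - H(-6, -6)) + R(10)*(-138) = (62 - (35 - 7*(-6))) - 1/5*(-138) = (62 - (35 + 42)) + 138/5 = (62 - 1*77) + 138/5 = (62 - 77) + 138/5 = -15 + 138/5 = 63/5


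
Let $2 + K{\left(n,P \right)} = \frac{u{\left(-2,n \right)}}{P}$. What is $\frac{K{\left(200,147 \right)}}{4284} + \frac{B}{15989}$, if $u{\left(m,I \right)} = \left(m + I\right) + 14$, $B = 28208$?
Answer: $\frac{8881310243}{5034520386} \approx 1.7641$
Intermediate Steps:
$u{\left(m,I \right)} = 14 + I + m$ ($u{\left(m,I \right)} = \left(I + m\right) + 14 = 14 + I + m$)
$K{\left(n,P \right)} = -2 + \frac{12 + n}{P}$ ($K{\left(n,P \right)} = -2 + \frac{14 + n - 2}{P} = -2 + \frac{12 + n}{P}$)
$\frac{K{\left(200,147 \right)}}{4284} + \frac{B}{15989} = \frac{\frac{1}{147} \left(12 + 200 - 294\right)}{4284} + \frac{28208}{15989} = \frac{12 + 200 - 294}{147} \cdot \frac{1}{4284} + 28208 \cdot \frac{1}{15989} = \frac{1}{147} \left(-82\right) \frac{1}{4284} + \frac{28208}{15989} = \left(- \frac{82}{147}\right) \frac{1}{4284} + \frac{28208}{15989} = - \frac{41}{314874} + \frac{28208}{15989} = \frac{8881310243}{5034520386}$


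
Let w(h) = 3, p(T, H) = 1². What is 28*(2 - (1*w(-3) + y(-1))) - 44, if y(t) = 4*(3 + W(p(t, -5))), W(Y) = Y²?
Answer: -520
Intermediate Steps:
p(T, H) = 1
y(t) = 16 (y(t) = 4*(3 + 1²) = 4*(3 + 1) = 4*4 = 16)
28*(2 - (1*w(-3) + y(-1))) - 44 = 28*(2 - (1*3 + 16)) - 44 = 28*(2 - (3 + 16)) - 44 = 28*(2 - 1*19) - 44 = 28*(2 - 19) - 44 = 28*(-17) - 44 = -476 - 44 = -520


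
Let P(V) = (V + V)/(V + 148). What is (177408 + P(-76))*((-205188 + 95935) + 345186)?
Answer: 376703132249/9 ≈ 4.1856e+10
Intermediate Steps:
P(V) = 2*V/(148 + V) (P(V) = (2*V)/(148 + V) = 2*V/(148 + V))
(177408 + P(-76))*((-205188 + 95935) + 345186) = (177408 + 2*(-76)/(148 - 76))*((-205188 + 95935) + 345186) = (177408 + 2*(-76)/72)*(-109253 + 345186) = (177408 + 2*(-76)*(1/72))*235933 = (177408 - 19/9)*235933 = (1596653/9)*235933 = 376703132249/9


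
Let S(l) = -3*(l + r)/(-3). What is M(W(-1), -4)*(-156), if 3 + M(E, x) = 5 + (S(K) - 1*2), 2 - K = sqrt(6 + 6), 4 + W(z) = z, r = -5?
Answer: 468 + 312*sqrt(3) ≈ 1008.4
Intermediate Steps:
W(z) = -4 + z
K = 2 - 2*sqrt(3) (K = 2 - sqrt(6 + 6) = 2 - sqrt(12) = 2 - 2*sqrt(3) ≈ -1.4641)
S(l) = -5 + l (S(l) = -3*(l - 5)/(-3) = -3*(-5 + l)*(-1/3) = (15 - 3*l)*(-1/3) = -5 + l)
M(E, x) = -3 - 2*sqrt(3) (M(E, x) = -3 + (5 + ((-5 + (2 - 2*sqrt(3))) - 1*2)) = -3 + (5 + ((-3 - 2*sqrt(3)) - 2)) = -3 + (5 + (-5 - 2*sqrt(3))) = -3 - 2*sqrt(3))
M(W(-1), -4)*(-156) = (-3 - 2*sqrt(3))*(-156) = 468 + 312*sqrt(3)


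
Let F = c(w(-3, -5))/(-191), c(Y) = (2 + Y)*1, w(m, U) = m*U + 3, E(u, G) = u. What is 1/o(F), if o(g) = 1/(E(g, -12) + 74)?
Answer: 14114/191 ≈ 73.895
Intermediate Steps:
w(m, U) = 3 + U*m (w(m, U) = U*m + 3 = 3 + U*m)
c(Y) = 2 + Y
F = -20/191 (F = (2 + (3 - 5*(-3)))/(-191) = (2 + (3 + 15))*(-1/191) = (2 + 18)*(-1/191) = 20*(-1/191) = -20/191 ≈ -0.10471)
o(g) = 1/(74 + g) (o(g) = 1/(g + 74) = 1/(74 + g))
1/o(F) = 1/(1/(74 - 20/191)) = 1/(1/(14114/191)) = 1/(191/14114) = 14114/191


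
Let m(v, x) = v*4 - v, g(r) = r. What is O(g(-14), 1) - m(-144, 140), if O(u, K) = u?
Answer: 418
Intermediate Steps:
m(v, x) = 3*v (m(v, x) = 4*v - v = 3*v)
O(g(-14), 1) - m(-144, 140) = -14 - 3*(-144) = -14 - 1*(-432) = -14 + 432 = 418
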